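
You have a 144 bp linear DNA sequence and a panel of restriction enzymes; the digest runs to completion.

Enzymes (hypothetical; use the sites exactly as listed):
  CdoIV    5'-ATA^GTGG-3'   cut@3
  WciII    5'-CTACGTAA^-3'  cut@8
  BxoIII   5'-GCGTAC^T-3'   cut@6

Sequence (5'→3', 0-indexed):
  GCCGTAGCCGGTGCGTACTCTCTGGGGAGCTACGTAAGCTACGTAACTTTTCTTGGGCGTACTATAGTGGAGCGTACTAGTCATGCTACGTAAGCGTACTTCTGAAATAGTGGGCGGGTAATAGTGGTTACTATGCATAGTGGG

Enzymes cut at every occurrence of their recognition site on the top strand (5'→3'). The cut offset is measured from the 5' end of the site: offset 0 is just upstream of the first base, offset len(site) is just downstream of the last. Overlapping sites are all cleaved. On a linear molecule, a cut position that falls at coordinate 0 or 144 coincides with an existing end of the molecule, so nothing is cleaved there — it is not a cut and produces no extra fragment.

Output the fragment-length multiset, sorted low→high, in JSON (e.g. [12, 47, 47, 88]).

[4,5,6,9,10,11,14,16,16,16,18,19]

Per-enzyme occurrences:
  CdoIV (ATAGTGG, off=3): starts [63, 106, 120, 136] → cuts [66, 109, 123, 139]
  WciII (CTACGTAA, off=8): starts [29, 38, 85] → cuts [37, 46, 93]
  BxoIII (GCGTACT, off=6): starts [12, 56, 71, 93] → cuts [18, 62, 77, 99]

Pooled cuts: [18, 37, 46, 62, 66, 77, 93, 99, 109, 123, 139]

Fragment lengths:
  [0,18): 18 bp
  [18,37): 19 bp
  [37,46): 9 bp
  [46,62): 16 bp
  [62,66): 4 bp
  [66,77): 11 bp
  [77,93): 16 bp
  [93,99): 6 bp
  [99,109): 10 bp
  [109,123): 14 bp
  [123,139): 16 bp
  [139,144): 5 bp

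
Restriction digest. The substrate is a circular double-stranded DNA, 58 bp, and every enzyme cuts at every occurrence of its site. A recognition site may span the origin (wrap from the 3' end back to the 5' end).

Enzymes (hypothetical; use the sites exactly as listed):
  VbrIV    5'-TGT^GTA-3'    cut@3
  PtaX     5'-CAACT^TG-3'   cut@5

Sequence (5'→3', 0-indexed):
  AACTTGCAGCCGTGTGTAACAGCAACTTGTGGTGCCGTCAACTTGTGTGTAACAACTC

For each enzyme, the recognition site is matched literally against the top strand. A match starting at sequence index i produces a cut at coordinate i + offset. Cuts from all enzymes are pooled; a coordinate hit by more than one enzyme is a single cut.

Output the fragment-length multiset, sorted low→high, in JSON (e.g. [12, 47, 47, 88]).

[5,11,12,14,16]

Scan for sites:
  VbrIV TGTGTA/3: at [12, 45] ⇒ [15, 48]
  PtaX CAACTTG/5: at [22, 38, 57] ⇒ [4, 27, 43]

All cut coordinates (distinct, sorted): [4, 15, 27, 43, 48]

Fragment lengths:
  4→15: 11 bp
  15→27: 12 bp
  27→43: 16 bp
  43→48: 5 bp
  48→4 (wrap): 58-48+4 = 14 bp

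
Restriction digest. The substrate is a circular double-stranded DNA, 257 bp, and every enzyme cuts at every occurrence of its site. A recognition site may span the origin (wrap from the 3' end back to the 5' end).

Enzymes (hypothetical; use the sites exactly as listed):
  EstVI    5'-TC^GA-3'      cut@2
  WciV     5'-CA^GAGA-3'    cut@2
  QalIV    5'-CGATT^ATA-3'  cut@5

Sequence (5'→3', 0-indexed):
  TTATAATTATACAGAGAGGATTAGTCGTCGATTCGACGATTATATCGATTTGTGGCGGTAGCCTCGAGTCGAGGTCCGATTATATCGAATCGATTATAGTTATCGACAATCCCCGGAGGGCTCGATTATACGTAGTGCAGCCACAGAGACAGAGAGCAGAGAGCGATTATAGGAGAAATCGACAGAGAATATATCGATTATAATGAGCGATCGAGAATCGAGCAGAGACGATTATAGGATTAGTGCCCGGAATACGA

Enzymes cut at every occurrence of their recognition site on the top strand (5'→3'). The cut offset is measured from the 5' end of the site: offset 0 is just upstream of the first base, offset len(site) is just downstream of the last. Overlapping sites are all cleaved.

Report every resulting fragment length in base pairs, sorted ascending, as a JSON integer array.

[4,4,4,4,5,5,5,5,5,5,6,7,7,7,9,9,10,11,11,11,12,13,16,18,19,19,26]

Scan for sites:
  EstVI (TCGA, off=2): starts [27, 32, 44, 63, 68, 84, 89, 102, 121, 178, 193, 210, 217] → cuts [29, 34, 46, 65, 70, 86, 91, 104, 123, 180, 195, 212, 219]
  WciV (CAGAGA, off=2): starts [11, 143, 149, 156, 182, 222] → cuts [13, 145, 151, 158, 184, 224]
  QalIV (CGATTATA, off=5): starts [36, 76, 90, 122, 163, 194, 228, 254] → cuts [2, 41, 81, 95, 127, 168, 199, 233]

Pooled cuts: [2, 13, 29, 34, 41, 46, 65, 70, 81, 86, 91, 95, 104, 123, 127, 145, 151, 158, 168, 180, 184, 195, 199, 212, 219, 224, 233]

Fragments:
  2→13: 11 bp
  13→29: 16 bp
  29→34: 5 bp
  34→41: 7 bp
  41→46: 5 bp
  46→65: 19 bp
  65→70: 5 bp
  70→81: 11 bp
  81→86: 5 bp
  86→91: 5 bp
  91→95: 4 bp
  95→104: 9 bp
  104→123: 19 bp
  123→127: 4 bp
  127→145: 18 bp
  145→151: 6 bp
  151→158: 7 bp
  158→168: 10 bp
  168→180: 12 bp
  180→184: 4 bp
  184→195: 11 bp
  195→199: 4 bp
  199→212: 13 bp
  212→219: 7 bp
  219→224: 5 bp
  224→233: 9 bp
  233→2 (wrap): 257-233+2 = 26 bp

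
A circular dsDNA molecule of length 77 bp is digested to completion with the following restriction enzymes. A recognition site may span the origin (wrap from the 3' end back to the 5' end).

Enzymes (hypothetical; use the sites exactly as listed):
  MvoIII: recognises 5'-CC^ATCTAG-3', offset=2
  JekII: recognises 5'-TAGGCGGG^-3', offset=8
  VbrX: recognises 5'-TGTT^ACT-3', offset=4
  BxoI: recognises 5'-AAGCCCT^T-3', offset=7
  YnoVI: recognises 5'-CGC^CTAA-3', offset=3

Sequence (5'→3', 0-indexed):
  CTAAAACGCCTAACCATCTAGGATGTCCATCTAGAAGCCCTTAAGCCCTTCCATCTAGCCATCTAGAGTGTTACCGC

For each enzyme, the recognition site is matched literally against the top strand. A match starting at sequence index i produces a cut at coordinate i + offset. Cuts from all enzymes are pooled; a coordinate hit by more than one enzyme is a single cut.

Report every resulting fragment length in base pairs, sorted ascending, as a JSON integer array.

Scan for sites:
  MvoIII CCATCTAG/2: at [13, 26, 50, 58] ⇒ [15, 28, 52, 60]
  JekII (TAGGCGGG, off=8): no sites
  VbrX (TGTTACT, off=4): no sites
  BxoI AAGCCCTT/7: at [34, 42] ⇒ [41, 49]
  YnoVI CGCCTAA/3: at [6, 74] ⇒ [0, 9]

Pooled cuts: [0, 9, 15, 28, 41, 49, 52, 60]

Fragments:
  0→9: 9 bp
  9→15: 6 bp
  15→28: 13 bp
  28→41: 13 bp
  41→49: 8 bp
  49→52: 3 bp
  52→60: 8 bp
  60→0 (wrap): 77-60+0 = 17 bp

[3,6,8,8,9,13,13,17]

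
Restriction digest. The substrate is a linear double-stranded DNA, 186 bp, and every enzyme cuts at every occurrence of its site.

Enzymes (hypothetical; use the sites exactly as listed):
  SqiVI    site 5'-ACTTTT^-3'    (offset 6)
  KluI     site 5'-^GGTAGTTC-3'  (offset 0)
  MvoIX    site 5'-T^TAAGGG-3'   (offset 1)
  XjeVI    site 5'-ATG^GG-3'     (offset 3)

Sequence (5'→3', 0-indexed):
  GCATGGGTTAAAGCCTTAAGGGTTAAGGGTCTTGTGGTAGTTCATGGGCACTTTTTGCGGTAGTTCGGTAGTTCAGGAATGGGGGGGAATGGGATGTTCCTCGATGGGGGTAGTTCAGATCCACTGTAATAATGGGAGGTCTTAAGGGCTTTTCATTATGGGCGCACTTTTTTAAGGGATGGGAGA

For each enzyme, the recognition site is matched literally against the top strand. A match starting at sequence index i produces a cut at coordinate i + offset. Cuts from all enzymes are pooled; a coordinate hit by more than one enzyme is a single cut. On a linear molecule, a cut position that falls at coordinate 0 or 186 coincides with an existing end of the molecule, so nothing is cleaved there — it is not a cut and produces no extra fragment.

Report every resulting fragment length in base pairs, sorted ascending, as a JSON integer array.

Scan for sites:
  SqiVI (ACTTTT, off=6): starts [49, 165] → cuts [55, 171]
  KluI (GGTAGTTC, off=0): starts [35, 58, 66, 108] → cuts [35, 58, 66, 108]
  MvoIX (TTAAGGG, off=1): starts [15, 22, 141, 171] → cuts [16, 23, 142, 172]
  XjeVI (ATGGG, off=3): starts [2, 43, 78, 88, 103, 131, 157, 178] → cuts [5, 46, 81, 91, 106, 134, 160, 181]

Pooled cuts: [5, 16, 23, 35, 46, 55, 58, 66, 81, 91, 106, 108, 134, 142, 160, 171, 172, 181]

Fragments:
  [0,5): 5 bp
  [5,16): 11 bp
  [16,23): 7 bp
  [23,35): 12 bp
  [35,46): 11 bp
  [46,55): 9 bp
  [55,58): 3 bp
  [58,66): 8 bp
  [66,81): 15 bp
  [81,91): 10 bp
  [91,106): 15 bp
  [106,108): 2 bp
  [108,134): 26 bp
  [134,142): 8 bp
  [142,160): 18 bp
  [160,171): 11 bp
  [171,172): 1 bp
  [172,181): 9 bp
  [181,186): 5 bp

[1,2,3,5,5,7,8,8,9,9,10,11,11,11,12,15,15,18,26]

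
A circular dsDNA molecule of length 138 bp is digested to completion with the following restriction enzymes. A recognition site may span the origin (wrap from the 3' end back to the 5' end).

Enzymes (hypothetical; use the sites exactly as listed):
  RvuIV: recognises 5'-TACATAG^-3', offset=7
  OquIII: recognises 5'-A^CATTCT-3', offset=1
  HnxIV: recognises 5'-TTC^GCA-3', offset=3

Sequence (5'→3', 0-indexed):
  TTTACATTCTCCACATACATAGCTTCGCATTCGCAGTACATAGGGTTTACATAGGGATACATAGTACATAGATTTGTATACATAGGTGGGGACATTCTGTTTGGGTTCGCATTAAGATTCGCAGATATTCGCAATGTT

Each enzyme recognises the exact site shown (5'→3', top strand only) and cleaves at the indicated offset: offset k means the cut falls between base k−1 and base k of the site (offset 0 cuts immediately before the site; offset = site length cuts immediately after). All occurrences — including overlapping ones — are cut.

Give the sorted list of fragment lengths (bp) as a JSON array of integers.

Site scan:
  RvuIV (TACATAG, off=7): starts [15, 36, 47, 57, 64, 78] → cuts [22, 43, 54, 64, 71, 85]
  OquIII (ACATTCT, off=1): starts [3, 91] → cuts [4, 92]
  HnxIV (TTCGCA, off=3): starts [23, 29, 105, 117, 127] → cuts [26, 32, 108, 120, 130]

Pooled cuts: [4, 22, 26, 32, 43, 54, 64, 71, 85, 92, 108, 120, 130]

Fragment lengths:
  4→22: 18 bp
  22→26: 4 bp
  26→32: 6 bp
  32→43: 11 bp
  43→54: 11 bp
  54→64: 10 bp
  64→71: 7 bp
  71→85: 14 bp
  85→92: 7 bp
  92→108: 16 bp
  108→120: 12 bp
  120→130: 10 bp
  130→4 (wrap): 138-130+4 = 12 bp

[4,6,7,7,10,10,11,11,12,12,14,16,18]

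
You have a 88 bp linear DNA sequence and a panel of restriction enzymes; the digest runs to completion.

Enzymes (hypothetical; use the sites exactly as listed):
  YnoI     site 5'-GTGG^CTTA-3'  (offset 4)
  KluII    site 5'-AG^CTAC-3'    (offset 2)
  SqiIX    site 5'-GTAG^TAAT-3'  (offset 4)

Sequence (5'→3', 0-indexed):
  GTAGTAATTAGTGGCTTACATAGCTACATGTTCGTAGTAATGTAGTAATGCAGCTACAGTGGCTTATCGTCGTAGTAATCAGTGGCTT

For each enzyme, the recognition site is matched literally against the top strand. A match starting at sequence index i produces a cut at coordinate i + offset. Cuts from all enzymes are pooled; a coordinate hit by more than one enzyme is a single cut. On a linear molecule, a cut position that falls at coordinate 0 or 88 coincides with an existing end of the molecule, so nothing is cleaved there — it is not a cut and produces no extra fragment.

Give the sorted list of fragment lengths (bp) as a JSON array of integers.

[4,8,8,9,9,10,13,13,14]

Site scan:
  YnoI (GTGGCTTA, off=4): starts [10, 58] → cuts [14, 62]
  KluII (AGCTAC, off=2): starts [21, 51] → cuts [23, 53]
  SqiIX (GTAGTAAT, off=4): starts [0, 33, 41, 71] → cuts [4, 37, 45, 75]

Pooled cuts: [4, 14, 23, 37, 45, 53, 62, 75]

Fragment lengths:
  [0,4): 4 bp
  [4,14): 10 bp
  [14,23): 9 bp
  [23,37): 14 bp
  [37,45): 8 bp
  [45,53): 8 bp
  [53,62): 9 bp
  [62,75): 13 bp
  [75,88): 13 bp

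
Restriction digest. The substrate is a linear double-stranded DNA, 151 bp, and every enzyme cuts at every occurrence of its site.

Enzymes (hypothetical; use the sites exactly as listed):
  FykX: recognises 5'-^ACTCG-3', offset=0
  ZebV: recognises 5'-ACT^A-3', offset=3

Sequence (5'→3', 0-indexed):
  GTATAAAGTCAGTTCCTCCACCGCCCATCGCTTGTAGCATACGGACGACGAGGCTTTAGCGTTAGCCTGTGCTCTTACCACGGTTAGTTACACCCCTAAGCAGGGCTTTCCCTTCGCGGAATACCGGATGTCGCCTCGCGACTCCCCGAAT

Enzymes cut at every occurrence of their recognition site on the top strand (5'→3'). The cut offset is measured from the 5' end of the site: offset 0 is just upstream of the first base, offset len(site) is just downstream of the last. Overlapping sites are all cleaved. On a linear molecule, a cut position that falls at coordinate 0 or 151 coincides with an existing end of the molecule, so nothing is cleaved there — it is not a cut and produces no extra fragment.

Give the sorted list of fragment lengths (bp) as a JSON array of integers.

[151]

Scan for sites:
  FykX (ACTCG, off=0): no sites
  ZebV (ACTA, off=3): no sites

Pooled cuts: ∅

Fragments:
  no cuts → one linear fragment of 151 bp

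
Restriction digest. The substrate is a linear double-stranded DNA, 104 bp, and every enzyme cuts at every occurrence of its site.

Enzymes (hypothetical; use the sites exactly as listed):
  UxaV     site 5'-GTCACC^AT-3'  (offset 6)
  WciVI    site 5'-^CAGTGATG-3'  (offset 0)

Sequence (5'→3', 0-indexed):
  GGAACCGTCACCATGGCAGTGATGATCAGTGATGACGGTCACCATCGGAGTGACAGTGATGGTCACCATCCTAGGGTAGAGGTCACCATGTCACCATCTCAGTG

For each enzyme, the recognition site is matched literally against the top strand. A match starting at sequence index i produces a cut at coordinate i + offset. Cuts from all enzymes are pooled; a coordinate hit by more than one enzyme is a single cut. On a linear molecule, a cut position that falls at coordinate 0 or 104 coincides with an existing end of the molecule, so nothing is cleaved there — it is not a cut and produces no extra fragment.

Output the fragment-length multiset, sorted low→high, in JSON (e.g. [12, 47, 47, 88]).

Site scan:
  UxaV (GTCACCAT, off=6): starts [6, 37, 61, 81, 89] → cuts [12, 43, 67, 87, 95]
  WciVI (CAGTGATG, off=0): starts [16, 26, 53] → cuts [16, 26, 53]

All cut coordinates (distinct, sorted): [12, 16, 26, 43, 53, 67, 87, 95]

Fragments:
  [0,12): 12 bp
  [12,16): 4 bp
  [16,26): 10 bp
  [26,43): 17 bp
  [43,53): 10 bp
  [53,67): 14 bp
  [67,87): 20 bp
  [87,95): 8 bp
  [95,104): 9 bp

[4,8,9,10,10,12,14,17,20]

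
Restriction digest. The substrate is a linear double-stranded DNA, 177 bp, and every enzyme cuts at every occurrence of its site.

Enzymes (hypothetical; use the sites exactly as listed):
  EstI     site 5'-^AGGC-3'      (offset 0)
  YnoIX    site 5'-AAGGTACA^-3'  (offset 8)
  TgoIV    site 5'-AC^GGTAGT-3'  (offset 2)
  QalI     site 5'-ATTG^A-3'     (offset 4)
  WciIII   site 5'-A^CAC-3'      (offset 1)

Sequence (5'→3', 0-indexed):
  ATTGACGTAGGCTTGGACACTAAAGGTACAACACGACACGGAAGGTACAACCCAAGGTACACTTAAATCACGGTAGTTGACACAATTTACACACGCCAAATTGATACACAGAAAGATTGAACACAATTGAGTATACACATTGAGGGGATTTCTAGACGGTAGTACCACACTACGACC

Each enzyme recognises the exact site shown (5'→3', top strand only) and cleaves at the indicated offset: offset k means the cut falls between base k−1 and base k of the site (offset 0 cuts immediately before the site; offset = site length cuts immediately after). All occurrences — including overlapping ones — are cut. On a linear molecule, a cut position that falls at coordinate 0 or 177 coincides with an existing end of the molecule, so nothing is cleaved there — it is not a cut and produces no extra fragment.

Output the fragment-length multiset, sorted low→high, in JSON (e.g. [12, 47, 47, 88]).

Per-enzyme occurrences:
  EstI (AGGC, off=0): starts [8] → cuts [8]
  YnoIX (AAGGTACA, off=8): starts [22, 41, 53] → cuts [30, 49, 61]
  TgoIV (ACGGTAGT, off=2): starts [69, 155] → cuts [71, 157]
  QalI (ATTGA, off=4): starts [0, 99, 115, 125, 138] → cuts [4, 103, 119, 129, 142]
  WciIII (ACAC, off=1): starts [16, 30, 35, 58, 79, 88, 90, 105, 120, 134, 166] → cuts [17, 31, 36, 59, 80, 89, 91, 106, 121, 135, 167]

All cut coordinates (distinct, sorted): [4, 8, 17, 30, 31, 36, 49, 59, 61, 71, 80, 89, 91, 103, 106, 119, 121, 129, 135, 142, 157, 167]

Fragments:
  [0,4): 4 bp
  [4,8): 4 bp
  [8,17): 9 bp
  [17,30): 13 bp
  [30,31): 1 bp
  [31,36): 5 bp
  [36,49): 13 bp
  [49,59): 10 bp
  [59,61): 2 bp
  [61,71): 10 bp
  [71,80): 9 bp
  [80,89): 9 bp
  [89,91): 2 bp
  [91,103): 12 bp
  [103,106): 3 bp
  [106,119): 13 bp
  [119,121): 2 bp
  [121,129): 8 bp
  [129,135): 6 bp
  [135,142): 7 bp
  [142,157): 15 bp
  [157,167): 10 bp
  [167,177): 10 bp

[1,2,2,2,3,4,4,5,6,7,8,9,9,9,10,10,10,10,12,13,13,13,15]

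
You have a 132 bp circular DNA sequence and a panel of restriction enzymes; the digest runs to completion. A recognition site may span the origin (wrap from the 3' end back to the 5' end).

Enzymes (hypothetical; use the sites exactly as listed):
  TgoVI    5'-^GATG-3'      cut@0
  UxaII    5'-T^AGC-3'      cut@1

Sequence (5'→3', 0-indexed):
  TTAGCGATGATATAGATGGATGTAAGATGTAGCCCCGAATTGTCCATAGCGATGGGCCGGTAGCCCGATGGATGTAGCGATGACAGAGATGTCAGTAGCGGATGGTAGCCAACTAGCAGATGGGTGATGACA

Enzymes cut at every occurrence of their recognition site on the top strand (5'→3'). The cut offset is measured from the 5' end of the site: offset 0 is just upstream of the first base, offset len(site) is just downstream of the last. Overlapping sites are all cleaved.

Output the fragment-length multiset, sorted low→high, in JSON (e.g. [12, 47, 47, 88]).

Scan for sites:
  TgoVI (GATG, off=0): starts [5, 14, 18, 25, 50, 66, 70, 78, 87, 100, 118, 125] → cuts [5, 14, 18, 25, 50, 66, 70, 78, 87, 100, 118, 125]
  UxaII (TAGC, off=1): starts [1, 29, 46, 60, 74, 95, 105, 113] → cuts [2, 30, 47, 61, 75, 96, 106, 114]

Pooled cuts: [2, 5, 14, 18, 25, 30, 47, 50, 61, 66, 70, 75, 78, 87, 96, 100, 106, 114, 118, 125]

Fragments:
  2→5: 3 bp
  5→14: 9 bp
  14→18: 4 bp
  18→25: 7 bp
  25→30: 5 bp
  30→47: 17 bp
  47→50: 3 bp
  50→61: 11 bp
  61→66: 5 bp
  66→70: 4 bp
  70→75: 5 bp
  75→78: 3 bp
  78→87: 9 bp
  87→96: 9 bp
  96→100: 4 bp
  100→106: 6 bp
  106→114: 8 bp
  114→118: 4 bp
  118→125: 7 bp
  125→2 (wrap): 132-125+2 = 9 bp

[3,3,3,4,4,4,4,5,5,5,6,7,7,8,9,9,9,9,11,17]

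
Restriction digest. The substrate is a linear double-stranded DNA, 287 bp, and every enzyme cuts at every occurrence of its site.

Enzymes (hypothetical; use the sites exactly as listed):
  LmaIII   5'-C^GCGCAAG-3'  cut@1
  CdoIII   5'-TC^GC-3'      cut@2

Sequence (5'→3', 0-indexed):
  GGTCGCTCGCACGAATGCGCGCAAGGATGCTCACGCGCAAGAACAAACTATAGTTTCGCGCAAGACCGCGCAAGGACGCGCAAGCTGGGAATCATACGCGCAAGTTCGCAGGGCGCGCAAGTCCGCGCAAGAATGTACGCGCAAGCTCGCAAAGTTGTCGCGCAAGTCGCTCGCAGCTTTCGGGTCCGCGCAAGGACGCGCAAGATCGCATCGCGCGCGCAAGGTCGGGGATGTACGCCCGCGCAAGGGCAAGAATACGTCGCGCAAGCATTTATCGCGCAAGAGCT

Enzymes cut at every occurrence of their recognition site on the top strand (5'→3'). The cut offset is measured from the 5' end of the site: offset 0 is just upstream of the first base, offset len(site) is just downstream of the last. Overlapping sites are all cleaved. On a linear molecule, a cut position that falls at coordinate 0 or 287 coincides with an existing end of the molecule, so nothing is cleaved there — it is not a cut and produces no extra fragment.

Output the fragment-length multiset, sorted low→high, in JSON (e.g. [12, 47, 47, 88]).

Site scan:
  LmaIII CGCGCAAG/1: at [17, 33, 56, 66, 76, 96, 113, 123, 137, 158, 186, 196, 215, 239, 260, 275] ⇒ [18, 34, 57, 67, 77, 97, 114, 124, 138, 159, 187, 197, 216, 240, 261, 276]
  CdoIII TCGC/2: at [2, 6, 55, 105, 146, 157, 166, 170, 205, 210, 259, 274] ⇒ [4, 8, 57, 107, 148, 159, 168, 172, 207, 212, 261, 276]

Pooled cuts: [4, 8, 18, 34, 57, 67, 77, 97, 107, 114, 124, 138, 148, 159, 168, 172, 187, 197, 207, 212, 216, 240, 261, 276]

Fragments:
  [0,4): 4 bp
  [4,8): 4 bp
  [8,18): 10 bp
  [18,34): 16 bp
  [34,57): 23 bp
  [57,67): 10 bp
  [67,77): 10 bp
  [77,97): 20 bp
  [97,107): 10 bp
  [107,114): 7 bp
  [114,124): 10 bp
  [124,138): 14 bp
  [138,148): 10 bp
  [148,159): 11 bp
  [159,168): 9 bp
  [168,172): 4 bp
  [172,187): 15 bp
  [187,197): 10 bp
  [197,207): 10 bp
  [207,212): 5 bp
  [212,216): 4 bp
  [216,240): 24 bp
  [240,261): 21 bp
  [261,276): 15 bp
  [276,287): 11 bp

[4,4,4,4,5,7,9,10,10,10,10,10,10,10,10,11,11,14,15,15,16,20,21,23,24]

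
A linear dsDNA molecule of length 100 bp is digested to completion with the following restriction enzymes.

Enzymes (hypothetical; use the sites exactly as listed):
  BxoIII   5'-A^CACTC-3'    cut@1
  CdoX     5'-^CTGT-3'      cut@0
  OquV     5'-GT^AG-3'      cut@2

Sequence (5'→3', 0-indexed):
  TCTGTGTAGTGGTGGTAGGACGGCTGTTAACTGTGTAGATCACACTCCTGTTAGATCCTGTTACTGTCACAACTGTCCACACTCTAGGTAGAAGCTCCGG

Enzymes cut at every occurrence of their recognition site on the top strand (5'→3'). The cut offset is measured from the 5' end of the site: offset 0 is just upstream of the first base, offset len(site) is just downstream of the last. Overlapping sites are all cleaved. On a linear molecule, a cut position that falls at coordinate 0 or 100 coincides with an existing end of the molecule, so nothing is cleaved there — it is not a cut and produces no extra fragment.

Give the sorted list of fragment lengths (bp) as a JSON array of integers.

[1,5,6,6,6,6,7,7,7,9,9,10,10,11]

Per-enzyme occurrences:
  BxoIII (ACACTC, off=1): starts [41, 78] → cuts [42, 79]
  CdoX (CTGT, off=0): starts [1, 23, 30, 47, 57, 63, 72] → cuts [1, 23, 30, 47, 57, 63, 72]
  OquV (GTAG, off=2): starts [5, 14, 34, 87] → cuts [7, 16, 36, 89]

Pooled cuts: [1, 7, 16, 23, 30, 36, 42, 47, 57, 63, 72, 79, 89]

Fragment lengths:
  [0,1): 1 bp
  [1,7): 6 bp
  [7,16): 9 bp
  [16,23): 7 bp
  [23,30): 7 bp
  [30,36): 6 bp
  [36,42): 6 bp
  [42,47): 5 bp
  [47,57): 10 bp
  [57,63): 6 bp
  [63,72): 9 bp
  [72,79): 7 bp
  [79,89): 10 bp
  [89,100): 11 bp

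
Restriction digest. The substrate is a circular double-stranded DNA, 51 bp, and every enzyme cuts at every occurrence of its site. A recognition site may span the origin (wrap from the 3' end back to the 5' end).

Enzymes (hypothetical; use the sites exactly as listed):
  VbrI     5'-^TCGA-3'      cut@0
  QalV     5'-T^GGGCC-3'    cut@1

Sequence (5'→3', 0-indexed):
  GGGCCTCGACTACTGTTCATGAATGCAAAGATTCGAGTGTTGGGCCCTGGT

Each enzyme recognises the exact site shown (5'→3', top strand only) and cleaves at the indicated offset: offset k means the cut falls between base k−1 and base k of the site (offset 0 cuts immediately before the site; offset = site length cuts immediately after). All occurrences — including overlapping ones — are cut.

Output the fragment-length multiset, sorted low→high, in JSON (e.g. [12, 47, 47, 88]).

Per-enzyme occurrences:
  VbrI (TCGA, off=0): starts [5, 32] → cuts [5, 32]
  QalV (TGGGCC, off=1): starts [40, 50] → cuts [0, 41]

All cut coordinates (distinct, sorted): [0, 5, 32, 41]

Fragment lengths:
  0→5: 5 bp
  5→32: 27 bp
  32→41: 9 bp
  41→0 (wrap): 51-41+0 = 10 bp

[5,9,10,27]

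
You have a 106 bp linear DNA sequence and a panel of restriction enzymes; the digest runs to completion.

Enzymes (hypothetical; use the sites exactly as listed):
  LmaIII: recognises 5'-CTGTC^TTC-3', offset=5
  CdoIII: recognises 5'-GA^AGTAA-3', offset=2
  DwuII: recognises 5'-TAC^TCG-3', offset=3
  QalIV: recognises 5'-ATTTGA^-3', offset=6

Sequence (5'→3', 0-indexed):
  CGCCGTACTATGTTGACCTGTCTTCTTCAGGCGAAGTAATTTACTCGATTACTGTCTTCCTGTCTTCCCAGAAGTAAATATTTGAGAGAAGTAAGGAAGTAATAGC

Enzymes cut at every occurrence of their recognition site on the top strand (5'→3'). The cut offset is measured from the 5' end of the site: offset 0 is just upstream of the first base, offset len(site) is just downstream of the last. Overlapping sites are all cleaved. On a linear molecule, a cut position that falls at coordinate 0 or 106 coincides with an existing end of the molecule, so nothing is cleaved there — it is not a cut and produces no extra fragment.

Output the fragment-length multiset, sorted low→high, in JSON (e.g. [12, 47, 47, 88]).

[4,8,8,8,9,10,12,12,13,22]

Per-enzyme occurrences:
  LmaIII CTGTCTTC/5: at [17, 51, 59] ⇒ [22, 56, 64]
  CdoIII GAAGTAA/2: at [32, 70, 87, 95] ⇒ [34, 72, 89, 97]
  DwuII TACTCG/3: at [41] ⇒ [44]
  QalIV ATTTGA/6: at [79] ⇒ [85]

Pooled cuts: [22, 34, 44, 56, 64, 72, 85, 89, 97]

Fragments:
  [0,22): 22 bp
  [22,34): 12 bp
  [34,44): 10 bp
  [44,56): 12 bp
  [56,64): 8 bp
  [64,72): 8 bp
  [72,85): 13 bp
  [85,89): 4 bp
  [89,97): 8 bp
  [97,106): 9 bp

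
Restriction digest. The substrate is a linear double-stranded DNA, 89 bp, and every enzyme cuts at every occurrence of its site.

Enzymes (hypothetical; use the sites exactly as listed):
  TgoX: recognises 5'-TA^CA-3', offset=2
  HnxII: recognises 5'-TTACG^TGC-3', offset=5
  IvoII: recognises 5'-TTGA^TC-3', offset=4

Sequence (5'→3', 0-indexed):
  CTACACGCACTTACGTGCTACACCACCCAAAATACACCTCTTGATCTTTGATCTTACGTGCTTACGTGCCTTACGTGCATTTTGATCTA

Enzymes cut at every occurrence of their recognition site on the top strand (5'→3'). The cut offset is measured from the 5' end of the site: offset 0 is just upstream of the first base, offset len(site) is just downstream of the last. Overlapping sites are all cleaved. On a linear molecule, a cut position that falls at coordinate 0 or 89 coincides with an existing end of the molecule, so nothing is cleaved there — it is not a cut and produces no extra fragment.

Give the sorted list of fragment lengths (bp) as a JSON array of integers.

Scan for sites:
  TgoX (TACA, off=2): starts [1, 18, 32] → cuts [3, 20, 34]
  HnxII (TTACGTGC, off=5): starts [10, 53, 61, 70] → cuts [15, 58, 66, 75]
  IvoII (TTGATC, off=4): starts [40, 47, 81] → cuts [44, 51, 85]

All cut coordinates (distinct, sorted): [3, 15, 20, 34, 44, 51, 58, 66, 75, 85]

Fragments:
  [0,3): 3 bp
  [3,15): 12 bp
  [15,20): 5 bp
  [20,34): 14 bp
  [34,44): 10 bp
  [44,51): 7 bp
  [51,58): 7 bp
  [58,66): 8 bp
  [66,75): 9 bp
  [75,85): 10 bp
  [85,89): 4 bp

[3,4,5,7,7,8,9,10,10,12,14]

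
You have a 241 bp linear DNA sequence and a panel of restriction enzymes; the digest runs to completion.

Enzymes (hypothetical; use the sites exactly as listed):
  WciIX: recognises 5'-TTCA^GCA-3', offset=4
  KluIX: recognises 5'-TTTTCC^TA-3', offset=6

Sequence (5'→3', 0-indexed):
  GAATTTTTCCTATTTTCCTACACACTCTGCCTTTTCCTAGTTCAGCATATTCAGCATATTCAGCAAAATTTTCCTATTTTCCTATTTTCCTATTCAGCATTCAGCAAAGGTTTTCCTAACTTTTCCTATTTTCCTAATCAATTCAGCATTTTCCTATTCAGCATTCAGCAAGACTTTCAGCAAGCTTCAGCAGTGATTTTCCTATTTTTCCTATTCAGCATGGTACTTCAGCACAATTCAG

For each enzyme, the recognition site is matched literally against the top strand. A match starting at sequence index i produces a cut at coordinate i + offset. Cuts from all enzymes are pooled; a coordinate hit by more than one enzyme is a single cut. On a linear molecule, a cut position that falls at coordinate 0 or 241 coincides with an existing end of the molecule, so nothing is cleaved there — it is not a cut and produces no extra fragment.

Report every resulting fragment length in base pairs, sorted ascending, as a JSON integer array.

[6,6,6,7,7,7,8,8,8,8,9,9,9,9,10,10,10,11,11,12,12,13,13,13,19]

Per-enzyme occurrences:
  WciIX (TTCAGCA, off=4): starts [40, 49, 58, 92, 99, 141, 156, 163, 175, 185, 213, 226] → cuts [44, 53, 62, 96, 103, 145, 160, 167, 179, 189, 217, 230]
  KluIX (TTTTCCTA, off=6): starts [4, 12, 31, 68, 76, 84, 110, 120, 128, 148, 196, 205] → cuts [10, 18, 37, 74, 82, 90, 116, 126, 134, 154, 202, 211]

All cut coordinates (distinct, sorted): [10, 18, 37, 44, 53, 62, 74, 82, 90, 96, 103, 116, 126, 134, 145, 154, 160, 167, 179, 189, 202, 211, 217, 230]

Fragment lengths:
  [0,10): 10 bp
  [10,18): 8 bp
  [18,37): 19 bp
  [37,44): 7 bp
  [44,53): 9 bp
  [53,62): 9 bp
  [62,74): 12 bp
  [74,82): 8 bp
  [82,90): 8 bp
  [90,96): 6 bp
  [96,103): 7 bp
  [103,116): 13 bp
  [116,126): 10 bp
  [126,134): 8 bp
  [134,145): 11 bp
  [145,154): 9 bp
  [154,160): 6 bp
  [160,167): 7 bp
  [167,179): 12 bp
  [179,189): 10 bp
  [189,202): 13 bp
  [202,211): 9 bp
  [211,217): 6 bp
  [217,230): 13 bp
  [230,241): 11 bp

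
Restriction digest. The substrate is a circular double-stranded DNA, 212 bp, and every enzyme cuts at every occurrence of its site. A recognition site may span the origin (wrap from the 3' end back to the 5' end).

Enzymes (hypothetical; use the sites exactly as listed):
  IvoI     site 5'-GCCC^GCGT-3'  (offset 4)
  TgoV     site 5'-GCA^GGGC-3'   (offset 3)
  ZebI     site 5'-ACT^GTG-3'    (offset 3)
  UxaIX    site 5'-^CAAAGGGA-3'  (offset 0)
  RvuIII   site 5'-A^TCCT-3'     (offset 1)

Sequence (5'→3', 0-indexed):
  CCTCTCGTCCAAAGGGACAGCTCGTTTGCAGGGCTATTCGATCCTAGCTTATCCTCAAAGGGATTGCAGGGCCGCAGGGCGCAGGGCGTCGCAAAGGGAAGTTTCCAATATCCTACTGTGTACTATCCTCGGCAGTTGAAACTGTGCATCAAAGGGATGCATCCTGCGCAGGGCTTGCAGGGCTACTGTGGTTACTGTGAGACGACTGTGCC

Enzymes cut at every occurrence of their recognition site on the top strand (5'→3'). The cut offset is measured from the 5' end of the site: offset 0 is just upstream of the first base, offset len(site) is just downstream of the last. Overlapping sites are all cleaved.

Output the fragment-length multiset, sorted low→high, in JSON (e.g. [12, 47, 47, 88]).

[4,6,7,7,8,8,8,8,9,9,9,10,11,11,12,13,14,18,19,21]

Per-enzyme occurrences:
  IvoI (GCCCGCGT, off=4): no sites
  TgoV (GCAGGGC, off=3): starts [27, 65, 73, 80, 167, 176] → cuts [30, 68, 76, 83, 170, 179]
  ZebI (ACTGTG, off=3): starts [114, 140, 184, 193, 204] → cuts [117, 143, 187, 196, 207]
  UxaIX (CAAAGGGA, off=0): starts [9, 55, 91, 149] → cuts [9, 55, 91, 149]
  RvuIII (ATCCT, off=1): starts [40, 50, 109, 124, 160] → cuts [41, 51, 110, 125, 161]

All cut coordinates (distinct, sorted): [9, 30, 41, 51, 55, 68, 76, 83, 91, 110, 117, 125, 143, 149, 161, 170, 179, 187, 196, 207]

Fragments:
  9→30: 21 bp
  30→41: 11 bp
  41→51: 10 bp
  51→55: 4 bp
  55→68: 13 bp
  68→76: 8 bp
  76→83: 7 bp
  83→91: 8 bp
  91→110: 19 bp
  110→117: 7 bp
  117→125: 8 bp
  125→143: 18 bp
  143→149: 6 bp
  149→161: 12 bp
  161→170: 9 bp
  170→179: 9 bp
  179→187: 8 bp
  187→196: 9 bp
  196→207: 11 bp
  207→9 (wrap): 212-207+9 = 14 bp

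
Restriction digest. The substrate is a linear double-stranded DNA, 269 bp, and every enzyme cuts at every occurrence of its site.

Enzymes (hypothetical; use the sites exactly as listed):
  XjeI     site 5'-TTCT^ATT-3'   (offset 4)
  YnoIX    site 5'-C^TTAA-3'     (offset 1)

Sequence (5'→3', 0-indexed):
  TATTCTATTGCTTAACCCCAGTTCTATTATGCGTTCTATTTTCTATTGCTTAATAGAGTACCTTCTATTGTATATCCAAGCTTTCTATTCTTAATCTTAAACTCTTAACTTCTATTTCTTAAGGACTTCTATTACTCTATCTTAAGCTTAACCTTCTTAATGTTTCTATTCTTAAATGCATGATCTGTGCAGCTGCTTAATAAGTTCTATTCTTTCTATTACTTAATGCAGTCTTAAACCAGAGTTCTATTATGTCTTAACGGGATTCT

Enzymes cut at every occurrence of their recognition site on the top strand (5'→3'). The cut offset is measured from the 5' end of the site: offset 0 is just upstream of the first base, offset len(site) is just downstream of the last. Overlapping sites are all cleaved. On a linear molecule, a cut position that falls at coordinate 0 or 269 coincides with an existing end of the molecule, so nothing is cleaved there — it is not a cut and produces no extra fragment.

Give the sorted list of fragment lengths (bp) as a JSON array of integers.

[4,4,5,5,5,5,6,6,6,7,8,8,9,9,9,11,11,11,12,12,12,13,14,15,17,20,25]

Scan for sites:
  XjeI TTCTATT/4: at [2, 21, 33, 40, 62, 82, 109, 126, 163, 204, 213, 244] ⇒ [6, 25, 37, 44, 66, 86, 113, 130, 167, 208, 217, 248]
  YnoIX CTTAA/1: at [10, 48, 89, 95, 103, 117, 140, 146, 155, 170, 195, 221, 232, 255] ⇒ [11, 49, 90, 96, 104, 118, 141, 147, 156, 171, 196, 222, 233, 256]

Pooled cuts: [6, 11, 25, 37, 44, 49, 66, 86, 90, 96, 104, 113, 118, 130, 141, 147, 156, 167, 171, 196, 208, 217, 222, 233, 248, 256]

Fragment lengths:
  [0,6): 6 bp
  [6,11): 5 bp
  [11,25): 14 bp
  [25,37): 12 bp
  [37,44): 7 bp
  [44,49): 5 bp
  [49,66): 17 bp
  [66,86): 20 bp
  [86,90): 4 bp
  [90,96): 6 bp
  [96,104): 8 bp
  [104,113): 9 bp
  [113,118): 5 bp
  [118,130): 12 bp
  [130,141): 11 bp
  [141,147): 6 bp
  [147,156): 9 bp
  [156,167): 11 bp
  [167,171): 4 bp
  [171,196): 25 bp
  [196,208): 12 bp
  [208,217): 9 bp
  [217,222): 5 bp
  [222,233): 11 bp
  [233,248): 15 bp
  [248,256): 8 bp
  [256,269): 13 bp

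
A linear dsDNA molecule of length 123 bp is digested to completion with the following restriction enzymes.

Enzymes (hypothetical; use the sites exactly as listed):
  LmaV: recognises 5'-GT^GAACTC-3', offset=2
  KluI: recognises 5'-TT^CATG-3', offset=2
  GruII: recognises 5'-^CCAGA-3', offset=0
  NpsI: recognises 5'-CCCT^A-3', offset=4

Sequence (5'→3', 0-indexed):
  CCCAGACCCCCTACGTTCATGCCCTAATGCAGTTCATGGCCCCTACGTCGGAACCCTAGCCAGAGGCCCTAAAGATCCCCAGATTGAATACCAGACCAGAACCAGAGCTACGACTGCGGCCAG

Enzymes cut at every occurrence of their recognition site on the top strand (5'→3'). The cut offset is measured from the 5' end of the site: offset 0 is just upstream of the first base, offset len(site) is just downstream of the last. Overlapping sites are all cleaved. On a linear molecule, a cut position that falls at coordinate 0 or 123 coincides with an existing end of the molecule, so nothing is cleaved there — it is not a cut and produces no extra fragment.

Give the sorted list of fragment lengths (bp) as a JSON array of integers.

[1,2,5,5,6,8,8,9,10,11,11,12,13,22]

Scan for sites:
  LmaV (GTGAACTC, off=2): no sites
  KluI (TTCATG, off=2): starts [15, 32] → cuts [17, 34]
  GruII (CCAGA, off=0): starts [1, 59, 78, 90, 95, 101] → cuts [1, 59, 78, 90, 95, 101]
  NpsI (CCCTA, off=4): starts [8, 21, 40, 53, 66] → cuts [12, 25, 44, 57, 70]

All cut coordinates (distinct, sorted): [1, 12, 17, 25, 34, 44, 57, 59, 70, 78, 90, 95, 101]

Fragment lengths:
  [0,1): 1 bp
  [1,12): 11 bp
  [12,17): 5 bp
  [17,25): 8 bp
  [25,34): 9 bp
  [34,44): 10 bp
  [44,57): 13 bp
  [57,59): 2 bp
  [59,70): 11 bp
  [70,78): 8 bp
  [78,90): 12 bp
  [90,95): 5 bp
  [95,101): 6 bp
  [101,123): 22 bp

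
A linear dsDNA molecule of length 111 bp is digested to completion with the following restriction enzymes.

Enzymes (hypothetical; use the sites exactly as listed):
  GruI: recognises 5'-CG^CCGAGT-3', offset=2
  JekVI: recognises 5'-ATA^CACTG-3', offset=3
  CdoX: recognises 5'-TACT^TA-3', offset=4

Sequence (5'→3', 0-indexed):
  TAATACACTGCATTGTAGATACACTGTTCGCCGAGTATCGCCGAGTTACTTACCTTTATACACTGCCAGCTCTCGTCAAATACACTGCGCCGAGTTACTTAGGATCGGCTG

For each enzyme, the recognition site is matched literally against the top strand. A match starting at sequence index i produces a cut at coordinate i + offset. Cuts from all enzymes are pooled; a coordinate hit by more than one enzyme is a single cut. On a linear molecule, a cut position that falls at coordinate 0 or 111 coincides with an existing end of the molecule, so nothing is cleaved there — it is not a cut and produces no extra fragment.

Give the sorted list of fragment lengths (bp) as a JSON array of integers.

Site scan:
  GruI (CGCCGAGT, off=2): starts [28, 38, 87] → cuts [30, 40, 89]
  JekVI (ATACACTG, off=3): starts [2, 18, 57, 79] → cuts [5, 21, 60, 82]
  CdoX (TACTTA, off=4): starts [46, 95] → cuts [50, 99]

All cut coordinates (distinct, sorted): [5, 21, 30, 40, 50, 60, 82, 89, 99]

Fragments:
  [0,5): 5 bp
  [5,21): 16 bp
  [21,30): 9 bp
  [30,40): 10 bp
  [40,50): 10 bp
  [50,60): 10 bp
  [60,82): 22 bp
  [82,89): 7 bp
  [89,99): 10 bp
  [99,111): 12 bp

[5,7,9,10,10,10,10,12,16,22]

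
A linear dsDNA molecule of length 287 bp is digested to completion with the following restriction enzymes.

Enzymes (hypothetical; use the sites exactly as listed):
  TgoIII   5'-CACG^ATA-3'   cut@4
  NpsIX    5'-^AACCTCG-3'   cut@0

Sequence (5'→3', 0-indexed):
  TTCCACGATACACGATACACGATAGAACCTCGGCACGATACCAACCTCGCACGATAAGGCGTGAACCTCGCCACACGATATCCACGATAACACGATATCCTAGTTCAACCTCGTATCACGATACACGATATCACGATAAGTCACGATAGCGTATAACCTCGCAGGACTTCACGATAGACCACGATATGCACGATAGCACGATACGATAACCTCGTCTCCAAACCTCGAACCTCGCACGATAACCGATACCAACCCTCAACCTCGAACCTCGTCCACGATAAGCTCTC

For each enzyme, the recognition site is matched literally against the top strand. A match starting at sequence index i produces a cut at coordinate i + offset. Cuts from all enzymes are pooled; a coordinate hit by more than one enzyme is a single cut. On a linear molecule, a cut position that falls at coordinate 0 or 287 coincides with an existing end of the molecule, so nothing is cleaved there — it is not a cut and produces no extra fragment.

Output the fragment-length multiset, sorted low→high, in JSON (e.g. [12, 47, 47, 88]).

[4,5,7,7,7,7,7,7,7,8,8,8,9,9,9,10,10,10,10,11,11,12,12,13,13,14,14,19,19]

Site scan:
  TgoIII CACGATA/4: at [3, 10, 17, 33, 49, 73, 82, 90, 116, 123, 131, 141, 169, 179, 188, 196, 234, 273] ⇒ [7, 14, 21, 37, 53, 77, 86, 94, 120, 127, 135, 145, 173, 183, 192, 200, 238, 277]
  NpsIX AACCTCG/0: at [25, 42, 63, 106, 154, 207, 220, 227, 257, 264] ⇒ [25, 42, 63, 106, 154, 207, 220, 227, 257, 264]

All cut coordinates (distinct, sorted): [7, 14, 21, 25, 37, 42, 53, 63, 77, 86, 94, 106, 120, 127, 135, 145, 154, 173, 183, 192, 200, 207, 220, 227, 238, 257, 264, 277]

Fragments:
  [0,7): 7 bp
  [7,14): 7 bp
  [14,21): 7 bp
  [21,25): 4 bp
  [25,37): 12 bp
  [37,42): 5 bp
  [42,53): 11 bp
  [53,63): 10 bp
  [63,77): 14 bp
  [77,86): 9 bp
  [86,94): 8 bp
  [94,106): 12 bp
  [106,120): 14 bp
  [120,127): 7 bp
  [127,135): 8 bp
  [135,145): 10 bp
  [145,154): 9 bp
  [154,173): 19 bp
  [173,183): 10 bp
  [183,192): 9 bp
  [192,200): 8 bp
  [200,207): 7 bp
  [207,220): 13 bp
  [220,227): 7 bp
  [227,238): 11 bp
  [238,257): 19 bp
  [257,264): 7 bp
  [264,277): 13 bp
  [277,287): 10 bp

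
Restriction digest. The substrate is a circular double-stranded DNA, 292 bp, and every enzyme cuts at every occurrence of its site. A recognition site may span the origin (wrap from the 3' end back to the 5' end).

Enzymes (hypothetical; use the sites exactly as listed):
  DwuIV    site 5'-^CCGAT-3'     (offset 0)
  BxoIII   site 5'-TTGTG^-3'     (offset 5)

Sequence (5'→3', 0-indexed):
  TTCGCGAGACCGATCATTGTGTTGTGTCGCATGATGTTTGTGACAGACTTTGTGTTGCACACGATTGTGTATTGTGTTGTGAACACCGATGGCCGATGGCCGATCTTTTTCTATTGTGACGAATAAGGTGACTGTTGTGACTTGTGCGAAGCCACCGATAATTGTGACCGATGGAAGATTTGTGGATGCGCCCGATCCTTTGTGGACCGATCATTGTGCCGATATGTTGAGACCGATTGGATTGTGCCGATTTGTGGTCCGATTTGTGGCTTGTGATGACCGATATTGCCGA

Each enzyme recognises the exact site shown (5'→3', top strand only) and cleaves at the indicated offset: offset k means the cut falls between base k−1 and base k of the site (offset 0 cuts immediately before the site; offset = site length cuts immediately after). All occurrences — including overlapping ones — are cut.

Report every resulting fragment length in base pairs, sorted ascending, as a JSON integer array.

[1,2,2,4,4,5,5,7,7,7,7,7,7,8,9,10,10,12,12,12,12,13,13,14,14,15,16,17,19,21]

Site scan:
  DwuIV (CCGAT, off=0): starts [9, 85, 92, 99, 154, 167, 191, 206, 218, 232, 246, 258, 279, 288] → cuts [9, 85, 92, 99, 154, 167, 191, 206, 218, 232, 246, 258, 279, 288]
  BxoIII (TTGTG, off=5): starts [16, 21, 37, 49, 64, 71, 76, 113, 134, 141, 161, 179, 199, 213, 241, 251, 263, 270] → cuts [21, 26, 42, 54, 69, 76, 81, 118, 139, 146, 166, 184, 204, 218, 246, 256, 268, 275]

All cut coordinates (distinct, sorted): [9, 21, 26, 42, 54, 69, 76, 81, 85, 92, 99, 118, 139, 146, 154, 166, 167, 184, 191, 204, 206, 218, 232, 246, 256, 258, 268, 275, 279, 288]

Fragment lengths:
  9→21: 12 bp
  21→26: 5 bp
  26→42: 16 bp
  42→54: 12 bp
  54→69: 15 bp
  69→76: 7 bp
  76→81: 5 bp
  81→85: 4 bp
  85→92: 7 bp
  92→99: 7 bp
  99→118: 19 bp
  118→139: 21 bp
  139→146: 7 bp
  146→154: 8 bp
  154→166: 12 bp
  166→167: 1 bp
  167→184: 17 bp
  184→191: 7 bp
  191→204: 13 bp
  204→206: 2 bp
  206→218: 12 bp
  218→232: 14 bp
  232→246: 14 bp
  246→256: 10 bp
  256→258: 2 bp
  258→268: 10 bp
  268→275: 7 bp
  275→279: 4 bp
  279→288: 9 bp
  288→9 (wrap): 292-288+9 = 13 bp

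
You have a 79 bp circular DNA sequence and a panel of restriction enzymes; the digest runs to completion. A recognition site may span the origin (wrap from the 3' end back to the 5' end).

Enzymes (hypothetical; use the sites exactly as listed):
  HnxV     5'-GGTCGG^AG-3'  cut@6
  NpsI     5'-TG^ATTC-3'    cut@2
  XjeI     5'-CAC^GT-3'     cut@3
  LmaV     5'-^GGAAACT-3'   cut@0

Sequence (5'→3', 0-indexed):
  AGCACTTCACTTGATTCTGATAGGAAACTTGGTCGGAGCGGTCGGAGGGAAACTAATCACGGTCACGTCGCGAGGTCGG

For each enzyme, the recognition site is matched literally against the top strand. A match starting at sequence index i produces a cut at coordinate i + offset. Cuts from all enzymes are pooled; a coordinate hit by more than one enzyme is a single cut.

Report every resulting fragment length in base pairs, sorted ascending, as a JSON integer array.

Per-enzyme occurrences:
  HnxV (GGTCGGAG, off=6): starts [30, 39, 73] → cuts [0, 36, 45]
  NpsI (TGATTC, off=2): starts [11] → cuts [13]
  XjeI (CACGT, off=3): starts [63] → cuts [66]
  LmaV (GGAAACT, off=0): starts [22, 47] → cuts [22, 47]

All cut coordinates (distinct, sorted): [0, 13, 22, 36, 45, 47, 66]

Fragments:
  0→13: 13 bp
  13→22: 9 bp
  22→36: 14 bp
  36→45: 9 bp
  45→47: 2 bp
  47→66: 19 bp
  66→0 (wrap): 79-66+0 = 13 bp

[2,9,9,13,13,14,19]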